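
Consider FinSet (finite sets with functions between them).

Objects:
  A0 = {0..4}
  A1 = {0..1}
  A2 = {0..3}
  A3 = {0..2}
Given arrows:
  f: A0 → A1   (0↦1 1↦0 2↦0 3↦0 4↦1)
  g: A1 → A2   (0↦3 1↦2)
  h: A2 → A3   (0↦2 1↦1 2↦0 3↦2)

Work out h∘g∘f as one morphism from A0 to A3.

  0 f→1 g→2 h→0
  1 f→0 g→3 h→2
  2 f→0 g→3 h→2
  3 f→0 g→3 h→2
  4 f→1 g→2 h→0
⟦path⟧: (0↦0 1↦2 2↦2 3↦2 4↦0)

Answer: (0↦0 1↦2 2↦2 3↦2 4↦0)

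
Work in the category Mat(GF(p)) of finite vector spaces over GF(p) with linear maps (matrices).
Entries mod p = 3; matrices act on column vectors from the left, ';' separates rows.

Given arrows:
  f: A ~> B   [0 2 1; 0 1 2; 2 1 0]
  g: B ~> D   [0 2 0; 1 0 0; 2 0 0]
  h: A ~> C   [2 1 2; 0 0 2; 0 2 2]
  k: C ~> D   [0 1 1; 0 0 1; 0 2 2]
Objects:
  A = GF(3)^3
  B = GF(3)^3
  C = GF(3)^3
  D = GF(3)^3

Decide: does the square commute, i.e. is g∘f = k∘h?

Answer: DOES NOT COMMUTE

Derivation:
Along f;g (path 1):
  e0=[1,0,0] f~>[0,0,2] g~>[0,0,0]
  e1=[0,1,0] f~>[2,1,1] g~>[2,2,1]
  e2=[0,0,1] f~>[1,2,0] g~>[1,1,2]
  result₁ = [0 2 1; 0 2 1; 0 1 2]
Along h;k (path 2):
  e0=[1,0,0] h~>[2,0,0] k~>[0,0,0]
  e1=[0,1,0] h~>[1,0,2] k~>[2,2,1]
  e2=[0,0,1] h~>[2,2,2] k~>[1,2,2]
  result₂ = [0 2 1; 0 2 2; 0 1 2]
Equal? NO — does not commute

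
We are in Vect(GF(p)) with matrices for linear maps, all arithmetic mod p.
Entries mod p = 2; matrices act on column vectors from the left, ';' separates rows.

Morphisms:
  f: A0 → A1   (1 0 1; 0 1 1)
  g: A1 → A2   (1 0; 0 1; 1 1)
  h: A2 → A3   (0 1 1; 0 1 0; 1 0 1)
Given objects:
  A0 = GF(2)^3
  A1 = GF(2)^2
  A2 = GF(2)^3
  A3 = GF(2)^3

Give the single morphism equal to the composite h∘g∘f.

  e0=(1,0,0) f→(1,0) g→(1,0,1) h→(1,0,0)
  e1=(0,1,0) f→(0,1) g→(0,1,1) h→(0,1,1)
  e2=(0,0,1) f→(1,1) g→(1,1,0) h→(1,1,1)
result: (1 0 1; 0 1 1; 0 1 1)

Answer: (1 0 1; 0 1 1; 0 1 1)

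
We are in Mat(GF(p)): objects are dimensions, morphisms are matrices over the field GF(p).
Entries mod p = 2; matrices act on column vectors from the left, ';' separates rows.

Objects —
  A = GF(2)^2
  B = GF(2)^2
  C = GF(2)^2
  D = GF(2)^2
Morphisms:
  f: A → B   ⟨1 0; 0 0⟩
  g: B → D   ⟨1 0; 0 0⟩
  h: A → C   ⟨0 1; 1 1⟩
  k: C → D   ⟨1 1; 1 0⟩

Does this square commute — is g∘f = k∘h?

Answer: DOES NOT COMMUTE

Derivation:
1) trace f;g:
  e0=(1,0) f→(1,0) g→(1,0)
  e1=(0,1) f→(0,0) g→(0,0)
  result₁ = ⟨1 0; 0 0⟩
2) trace h;k:
  e0=(1,0) h→(0,1) k→(1,0)
  e1=(0,1) h→(1,1) k→(0,1)
  result₂ = ⟨1 0; 0 1⟩
Equal? differ; not commutative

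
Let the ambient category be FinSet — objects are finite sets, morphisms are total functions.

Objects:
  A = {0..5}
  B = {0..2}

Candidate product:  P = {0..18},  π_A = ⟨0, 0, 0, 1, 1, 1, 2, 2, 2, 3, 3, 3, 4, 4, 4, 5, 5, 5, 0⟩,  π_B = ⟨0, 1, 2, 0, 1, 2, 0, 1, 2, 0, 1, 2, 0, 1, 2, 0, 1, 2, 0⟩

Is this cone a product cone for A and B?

Answer: NOT A VALID PRODUCT — |P|=19 ≠ |A|·|B|=18

Work:
|A|·|B| = 6·3 = 18;  |P| = 19
  → cardinalities differ; no bijection possible.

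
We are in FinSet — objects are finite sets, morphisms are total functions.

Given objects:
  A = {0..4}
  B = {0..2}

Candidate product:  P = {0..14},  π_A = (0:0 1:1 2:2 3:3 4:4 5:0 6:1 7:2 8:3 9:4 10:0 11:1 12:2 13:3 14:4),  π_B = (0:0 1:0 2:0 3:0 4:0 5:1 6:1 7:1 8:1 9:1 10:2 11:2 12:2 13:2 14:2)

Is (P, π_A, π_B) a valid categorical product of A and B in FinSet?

Answer: VALID PRODUCT

Derivation:
|A|·|B| = 5·3 = 15;  |P| = 15
Check the pairing map k ↦ (π_A(k), π_B(k)):
  0 : (0,0)
  1 : (1,0)
  2 : (2,0)
  3 : (3,0)
  4 : (4,0)
  5 : (0,1)
  6 : (1,1)
  7 : (2,1)
  8 : (3,1)
  9 : (4,1)
  10 : (0,2)
  11 : (1,2)
  12 : (2,2)
  13 : (3,2)
  14 : (4,2)
distinct pairs in image: 15 / 15 needed
  → bijection onto A×B; projections well-typed.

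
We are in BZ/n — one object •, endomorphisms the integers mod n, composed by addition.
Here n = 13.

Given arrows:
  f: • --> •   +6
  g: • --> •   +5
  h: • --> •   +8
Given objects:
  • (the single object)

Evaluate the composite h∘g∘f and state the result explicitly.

Answer: +6

Derivation:
  0 +6≡6 +5≡11 +8≡6  (mod 13)
result: +6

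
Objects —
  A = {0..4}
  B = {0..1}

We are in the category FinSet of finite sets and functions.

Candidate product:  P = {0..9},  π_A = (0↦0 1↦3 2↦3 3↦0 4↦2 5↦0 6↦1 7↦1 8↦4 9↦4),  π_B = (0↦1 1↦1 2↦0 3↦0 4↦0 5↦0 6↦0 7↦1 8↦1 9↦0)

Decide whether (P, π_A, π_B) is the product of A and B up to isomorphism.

|A|·|B| = 5·2 = 10;  |P| = 10
Check the pairing map k ↦ (π_A(k), π_B(k)):
  0 ↦ (0,1)
  1 ↦ (3,1)
  2 ↦ (3,0)
  3 ↦ (0,0)
  4 ↦ (2,0)
  5 ↦ (0,0)  ✗ repeats pair of k=3
  6 ↦ (1,0)
  7 ↦ (1,1)
  8 ↦ (4,1)
  9 ↦ (4,0)
distinct pairs in image: 9 / 10 needed
  → (0,0) hit at k=3 and k=5

Answer: NOT A VALID PRODUCT — duplicate pair at indices 3,5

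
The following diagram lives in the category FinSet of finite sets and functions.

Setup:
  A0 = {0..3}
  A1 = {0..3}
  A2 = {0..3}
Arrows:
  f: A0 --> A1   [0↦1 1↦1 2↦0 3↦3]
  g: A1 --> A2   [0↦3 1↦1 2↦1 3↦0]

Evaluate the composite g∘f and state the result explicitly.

Answer: [0↦1 1↦1 2↦3 3↦0]

Derivation:
  0 f-->1 g-->1
  1 f-->1 g-->1
  2 f-->0 g-->3
  3 f-->3 g-->0
result: [0↦1 1↦1 2↦3 3↦0]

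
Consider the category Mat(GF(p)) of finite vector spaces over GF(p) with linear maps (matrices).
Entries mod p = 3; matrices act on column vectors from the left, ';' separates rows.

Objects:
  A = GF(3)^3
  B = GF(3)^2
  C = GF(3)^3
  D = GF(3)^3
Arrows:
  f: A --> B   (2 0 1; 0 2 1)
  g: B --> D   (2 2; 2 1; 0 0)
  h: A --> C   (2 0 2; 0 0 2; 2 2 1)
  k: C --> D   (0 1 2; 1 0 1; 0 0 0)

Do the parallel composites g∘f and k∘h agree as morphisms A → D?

Answer: COMMUTES

Derivation:
1) trace f;g:
  e0=(1,0,0) f-->(2,0) g-->(1,1,0)
  e1=(0,1,0) f-->(0,2) g-->(1,2,0)
  e2=(0,0,1) f-->(1,1) g-->(1,0,0)
  ⟦path⟧₁ = (1 1 1; 1 2 0; 0 0 0)
2) trace h;k:
  e0=(1,0,0) h-->(2,0,2) k-->(1,1,0)
  e1=(0,1,0) h-->(0,0,2) k-->(1,2,0)
  e2=(0,0,1) h-->(2,2,1) k-->(1,0,0)
  ⟦path⟧₂ = (1 1 1; 1 2 0; 0 0 0)
Equal? same morphism ✓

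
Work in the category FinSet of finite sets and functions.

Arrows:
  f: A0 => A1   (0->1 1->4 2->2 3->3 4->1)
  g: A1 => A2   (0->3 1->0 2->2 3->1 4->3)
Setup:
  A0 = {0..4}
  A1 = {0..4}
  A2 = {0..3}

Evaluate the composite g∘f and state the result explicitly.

Answer: (0->0 1->3 2->2 3->1 4->0)

Derivation:
  0 f=>1 g=>0
  1 f=>4 g=>3
  2 f=>2 g=>2
  3 f=>3 g=>1
  4 f=>1 g=>0
⟦path⟧: (0->0 1->3 2->2 3->1 4->0)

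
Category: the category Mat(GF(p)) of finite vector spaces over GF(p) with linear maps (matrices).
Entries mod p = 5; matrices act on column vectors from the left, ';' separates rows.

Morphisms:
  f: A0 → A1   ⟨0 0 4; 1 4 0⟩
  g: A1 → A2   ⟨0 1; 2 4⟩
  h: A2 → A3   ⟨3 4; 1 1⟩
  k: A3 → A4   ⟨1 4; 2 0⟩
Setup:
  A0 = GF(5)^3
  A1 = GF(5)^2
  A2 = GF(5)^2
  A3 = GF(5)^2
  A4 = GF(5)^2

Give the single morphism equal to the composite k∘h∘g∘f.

Answer: ⟨4 1 4; 3 2 4⟩

Work:
  e0=[1,0,0] f→[0,1] g→[1,4] h→[4,0] k→[4,3]
  e1=[0,1,0] f→[0,4] g→[4,1] h→[1,0] k→[1,2]
  e2=[0,0,1] f→[4,0] g→[0,3] h→[2,3] k→[4,4]
⟦path⟧: ⟨4 1 4; 3 2 4⟩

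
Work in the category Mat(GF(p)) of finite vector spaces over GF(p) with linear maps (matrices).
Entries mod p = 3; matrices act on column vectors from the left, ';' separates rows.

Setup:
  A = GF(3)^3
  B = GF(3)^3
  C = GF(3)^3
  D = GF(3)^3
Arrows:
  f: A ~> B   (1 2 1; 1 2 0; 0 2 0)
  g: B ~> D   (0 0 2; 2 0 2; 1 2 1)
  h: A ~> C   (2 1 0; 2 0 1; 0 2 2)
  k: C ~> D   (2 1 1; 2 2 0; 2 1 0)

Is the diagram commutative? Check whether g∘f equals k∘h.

Along f;g (path 1):
  e0=(1,0,0) f~>(1,1,0) g~>(0,2,0)
  e1=(0,1,0) f~>(2,2,2) g~>(1,2,2)
  e2=(0,0,1) f~>(1,0,0) g~>(0,2,1)
  result₁ = (0 1 0; 2 2 2; 0 2 1)
Along h;k (path 2):
  e0=(1,0,0) h~>(2,2,0) k~>(0,2,0)
  e1=(0,1,0) h~>(1,0,2) k~>(1,2,2)
  e2=(0,0,1) h~>(0,1,2) k~>(0,2,1)
  result₂ = (0 1 0; 2 2 2; 0 2 1)
Equal? YES — commutes

Answer: COMMUTES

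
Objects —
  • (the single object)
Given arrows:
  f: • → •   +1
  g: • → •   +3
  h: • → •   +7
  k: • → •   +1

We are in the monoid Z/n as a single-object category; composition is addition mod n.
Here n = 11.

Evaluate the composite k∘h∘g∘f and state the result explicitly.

  0 +1≡1 +3≡4 +7≡0 +1≡1  (mod 11)
result: +1

Answer: +1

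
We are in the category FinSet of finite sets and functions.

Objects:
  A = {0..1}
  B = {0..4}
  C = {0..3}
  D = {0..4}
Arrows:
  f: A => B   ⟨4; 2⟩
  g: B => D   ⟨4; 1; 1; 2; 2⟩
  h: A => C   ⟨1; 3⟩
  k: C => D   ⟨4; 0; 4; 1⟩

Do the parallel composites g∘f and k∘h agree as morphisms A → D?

Answer: DOES NOT COMMUTE

Work:
Along f;g (path 1):
  0 f=>4 g=>2
  1 f=>2 g=>1
  result₁ = ⟨2; 1⟩
Along h;k (path 2):
  0 h=>1 k=>0
  1 h=>3 k=>1
  result₂ = ⟨0; 1⟩
Equal? NO — does not commute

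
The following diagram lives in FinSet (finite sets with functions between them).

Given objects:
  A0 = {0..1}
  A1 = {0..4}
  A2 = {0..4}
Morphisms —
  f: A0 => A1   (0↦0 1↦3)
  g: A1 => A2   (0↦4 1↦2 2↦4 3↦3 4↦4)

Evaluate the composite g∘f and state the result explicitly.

  0 f=>0 g=>4
  1 f=>3 g=>3
result: (0↦4 1↦3)

Answer: (0↦4 1↦3)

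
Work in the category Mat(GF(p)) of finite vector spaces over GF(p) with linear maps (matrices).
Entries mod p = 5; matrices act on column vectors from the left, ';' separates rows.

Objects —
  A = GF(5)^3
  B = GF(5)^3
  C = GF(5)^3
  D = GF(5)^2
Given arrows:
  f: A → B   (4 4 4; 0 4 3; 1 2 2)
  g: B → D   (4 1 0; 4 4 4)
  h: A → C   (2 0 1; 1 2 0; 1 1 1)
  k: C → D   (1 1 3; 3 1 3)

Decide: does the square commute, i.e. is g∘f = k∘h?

Along f;g (path 1):
  e0=⟨1,0,0⟩ f→⟨4,0,1⟩ g→⟨1,0⟩
  e1=⟨0,1,0⟩ f→⟨4,4,2⟩ g→⟨0,0⟩
  e2=⟨0,0,1⟩ f→⟨4,3,2⟩ g→⟨4,1⟩
  composite₁ = (1 0 4; 0 0 1)
Along h;k (path 2):
  e0=⟨1,0,0⟩ h→⟨2,1,1⟩ k→⟨1,0⟩
  e1=⟨0,1,0⟩ h→⟨0,2,1⟩ k→⟨0,0⟩
  e2=⟨0,0,1⟩ h→⟨1,0,1⟩ k→⟨4,1⟩
  composite₂ = (1 0 4; 0 0 1)
Equal? YES — commutes

Answer: COMMUTES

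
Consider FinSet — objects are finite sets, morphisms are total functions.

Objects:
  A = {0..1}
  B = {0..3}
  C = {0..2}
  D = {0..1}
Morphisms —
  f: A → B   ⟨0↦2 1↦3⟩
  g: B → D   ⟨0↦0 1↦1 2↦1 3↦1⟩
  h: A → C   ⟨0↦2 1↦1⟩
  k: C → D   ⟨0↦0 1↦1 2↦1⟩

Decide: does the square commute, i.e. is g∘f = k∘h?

1) trace f;g:
  0 f→2 g→1
  1 f→3 g→1
  composite₁ = ⟨0↦1 1↦1⟩
2) trace h;k:
  0 h→2 k→1
  1 h→1 k→1
  composite₂ = ⟨0↦1 1↦1⟩
Equal? YES — commutes

Answer: COMMUTES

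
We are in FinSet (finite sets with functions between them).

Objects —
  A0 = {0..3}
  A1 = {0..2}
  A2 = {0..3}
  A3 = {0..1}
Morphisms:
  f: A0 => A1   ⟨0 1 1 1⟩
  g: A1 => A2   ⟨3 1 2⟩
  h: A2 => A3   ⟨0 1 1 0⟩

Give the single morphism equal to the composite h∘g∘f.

  0 f=>0 g=>3 h=>0
  1 f=>1 g=>1 h=>1
  2 f=>1 g=>1 h=>1
  3 f=>1 g=>1 h=>1
⟦path⟧: ⟨0 1 1 1⟩

Answer: ⟨0 1 1 1⟩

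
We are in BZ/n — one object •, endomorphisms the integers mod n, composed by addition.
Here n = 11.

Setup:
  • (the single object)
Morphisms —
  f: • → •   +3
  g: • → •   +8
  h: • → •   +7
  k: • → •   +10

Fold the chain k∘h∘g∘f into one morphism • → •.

  0 +3≡3 +8≡0 +7≡7 +10≡6  (mod 11)
⟦path⟧: +6

Answer: +6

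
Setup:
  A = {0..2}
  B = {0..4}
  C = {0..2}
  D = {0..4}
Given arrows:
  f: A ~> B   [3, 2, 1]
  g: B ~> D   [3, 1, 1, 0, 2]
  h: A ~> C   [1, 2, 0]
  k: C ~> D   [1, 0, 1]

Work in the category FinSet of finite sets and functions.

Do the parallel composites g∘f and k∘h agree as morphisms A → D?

Along f;g (path 1):
  0 f~>3 g~>0
  1 f~>2 g~>1
  2 f~>1 g~>1
  result₁ = [0, 1, 1]
Along h;k (path 2):
  0 h~>1 k~>0
  1 h~>2 k~>1
  2 h~>0 k~>1
  result₂ = [0, 1, 1]
Equal? same morphism ✓

Answer: COMMUTES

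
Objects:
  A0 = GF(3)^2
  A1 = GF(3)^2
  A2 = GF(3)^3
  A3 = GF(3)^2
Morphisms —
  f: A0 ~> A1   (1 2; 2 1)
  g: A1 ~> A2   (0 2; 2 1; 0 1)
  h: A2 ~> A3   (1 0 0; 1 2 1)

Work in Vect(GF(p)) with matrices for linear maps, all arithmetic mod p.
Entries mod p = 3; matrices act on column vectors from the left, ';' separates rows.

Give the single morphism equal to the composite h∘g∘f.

  e0=(1,0) f~>(1,2) g~>(1,1,2) h~>(1,2)
  e1=(0,1) f~>(2,1) g~>(2,2,1) h~>(2,1)
result: (1 2; 2 1)

Answer: (1 2; 2 1)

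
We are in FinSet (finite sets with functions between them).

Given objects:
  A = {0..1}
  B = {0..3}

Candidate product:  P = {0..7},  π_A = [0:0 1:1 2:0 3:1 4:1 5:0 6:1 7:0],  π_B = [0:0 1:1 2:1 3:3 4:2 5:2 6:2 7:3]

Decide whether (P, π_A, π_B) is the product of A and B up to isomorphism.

Answer: NOT A VALID PRODUCT — duplicate pair at indices 4,6

Trace:
|A|·|B| = 2·4 = 8;  |P| = 8
Check the pairing map k ↦ (π_A(k), π_B(k)):
  0 : (0,0)
  1 : (1,1)
  2 : (0,1)
  3 : (1,3)
  4 : (1,2)
  5 : (0,2)
  6 : (1,2)  ✗ repeats pair of k=4
  7 : (0,3)
distinct pairs in image: 7 / 8 needed
  → (1,2) hit at k=4 and k=6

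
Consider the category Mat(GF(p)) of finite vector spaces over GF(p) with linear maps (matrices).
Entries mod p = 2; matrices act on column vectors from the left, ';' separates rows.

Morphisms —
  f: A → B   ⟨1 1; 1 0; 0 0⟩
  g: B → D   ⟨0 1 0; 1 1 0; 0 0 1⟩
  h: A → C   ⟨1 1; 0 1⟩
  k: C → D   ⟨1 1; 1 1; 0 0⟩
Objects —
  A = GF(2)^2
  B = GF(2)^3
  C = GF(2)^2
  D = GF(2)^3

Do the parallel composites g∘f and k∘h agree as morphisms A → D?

Path 1 = f;g:
  e0=(1,0) f→(1,1,0) g→(1,0,0)
  e1=(0,1) f→(1,0,0) g→(0,1,0)
  ⟦path⟧₁ = ⟨1 0; 0 1; 0 0⟩
Path 2 = h;k:
  e0=(1,0) h→(1,0) k→(1,1,0)
  e1=(0,1) h→(1,1) k→(0,0,0)
  ⟦path⟧₂ = ⟨1 0; 1 0; 0 0⟩
Equal? distinct morphisms ✗

Answer: DOES NOT COMMUTE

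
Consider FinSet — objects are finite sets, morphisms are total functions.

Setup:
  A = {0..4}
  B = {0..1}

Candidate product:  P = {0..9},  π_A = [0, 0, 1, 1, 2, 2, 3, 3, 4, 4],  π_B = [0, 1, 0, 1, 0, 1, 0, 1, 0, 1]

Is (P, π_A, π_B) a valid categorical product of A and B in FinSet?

|A|·|B| = 5·2 = 10;  |P| = 10
Check the pairing map k ↦ (π_A(k), π_B(k)):
  0 ↦ (0,0)
  1 ↦ (0,1)
  2 ↦ (1,0)
  3 ↦ (1,1)
  4 ↦ (2,0)
  5 ↦ (2,1)
  6 ↦ (3,0)
  7 ↦ (3,1)
  8 ↦ (4,0)
  9 ↦ (4,1)
distinct pairs in image: 10 / 10 needed
  → bijection onto A×B; projections well-typed.

Answer: VALID PRODUCT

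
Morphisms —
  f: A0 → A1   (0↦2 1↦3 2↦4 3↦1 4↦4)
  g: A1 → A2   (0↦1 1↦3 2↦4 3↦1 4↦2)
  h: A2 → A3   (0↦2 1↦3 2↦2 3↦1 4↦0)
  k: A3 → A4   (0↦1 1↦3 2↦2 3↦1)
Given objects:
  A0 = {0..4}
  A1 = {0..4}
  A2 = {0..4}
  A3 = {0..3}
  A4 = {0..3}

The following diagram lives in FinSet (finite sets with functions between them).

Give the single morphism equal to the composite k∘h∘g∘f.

  0 f→2 g→4 h→0 k→1
  1 f→3 g→1 h→3 k→1
  2 f→4 g→2 h→2 k→2
  3 f→1 g→3 h→1 k→3
  4 f→4 g→2 h→2 k→2
result: (0↦1 1↦1 2↦2 3↦3 4↦2)

Answer: (0↦1 1↦1 2↦2 3↦3 4↦2)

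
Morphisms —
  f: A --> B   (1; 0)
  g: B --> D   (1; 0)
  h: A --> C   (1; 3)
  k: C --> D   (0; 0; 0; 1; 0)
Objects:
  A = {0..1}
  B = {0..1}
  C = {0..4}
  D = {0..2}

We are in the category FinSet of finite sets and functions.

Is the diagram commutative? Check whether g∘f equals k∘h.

1) trace f;g:
  0 f-->1 g-->0
  1 f-->0 g-->1
  result₁ = (0; 1)
2) trace h;k:
  0 h-->1 k-->0
  1 h-->3 k-->1
  result₂ = (0; 1)
Equal? YES — commutes

Answer: COMMUTES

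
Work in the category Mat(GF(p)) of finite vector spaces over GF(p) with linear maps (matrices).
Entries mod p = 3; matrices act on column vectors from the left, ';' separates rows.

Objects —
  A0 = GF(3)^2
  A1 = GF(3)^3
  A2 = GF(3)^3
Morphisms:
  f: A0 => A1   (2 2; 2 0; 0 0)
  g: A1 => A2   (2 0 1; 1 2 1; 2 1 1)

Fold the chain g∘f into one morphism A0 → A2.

  e0=(1,0) f=>(2,2,0) g=>(1,0,0)
  e1=(0,1) f=>(2,0,0) g=>(1,2,1)
⟦path⟧: (1 1; 0 2; 0 1)

Answer: (1 1; 0 2; 0 1)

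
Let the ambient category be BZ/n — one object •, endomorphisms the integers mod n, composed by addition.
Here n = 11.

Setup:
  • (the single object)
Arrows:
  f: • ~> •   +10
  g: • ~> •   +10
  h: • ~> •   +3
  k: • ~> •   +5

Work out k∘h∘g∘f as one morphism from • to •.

Answer: +6

Derivation:
  0 +10≡10 +10≡9 +3≡1 +5≡6  (mod 11)
composite: +6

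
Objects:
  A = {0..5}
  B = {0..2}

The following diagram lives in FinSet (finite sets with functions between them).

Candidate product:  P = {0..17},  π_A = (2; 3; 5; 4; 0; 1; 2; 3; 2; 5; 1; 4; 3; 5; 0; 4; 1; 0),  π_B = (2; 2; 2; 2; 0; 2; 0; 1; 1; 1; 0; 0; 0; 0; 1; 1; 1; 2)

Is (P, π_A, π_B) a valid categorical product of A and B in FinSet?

Answer: VALID PRODUCT

Trace:
|A|·|B| = 6·3 = 18;  |P| = 18
Check the pairing map k ↦ (π_A(k), π_B(k)):
  0 ↦ (2,2)
  1 ↦ (3,2)
  2 ↦ (5,2)
  3 ↦ (4,2)
  4 ↦ (0,0)
  5 ↦ (1,2)
  6 ↦ (2,0)
  7 ↦ (3,1)
  8 ↦ (2,1)
  9 ↦ (5,1)
  10 ↦ (1,0)
  11 ↦ (4,0)
  12 ↦ (3,0)
  13 ↦ (5,0)
  14 ↦ (0,1)
  15 ↦ (4,1)
  16 ↦ (1,1)
  17 ↦ (0,2)
distinct pairs in image: 18 / 18 needed
  → bijection onto A×B; projections well-typed.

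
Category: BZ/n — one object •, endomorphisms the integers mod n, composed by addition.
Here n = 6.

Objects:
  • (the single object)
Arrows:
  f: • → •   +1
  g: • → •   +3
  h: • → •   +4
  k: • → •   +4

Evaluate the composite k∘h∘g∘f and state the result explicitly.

Answer: +0

Derivation:
  0 +1≡1 +3≡4 +4≡2 +4≡0  (mod 6)
⟦path⟧: +0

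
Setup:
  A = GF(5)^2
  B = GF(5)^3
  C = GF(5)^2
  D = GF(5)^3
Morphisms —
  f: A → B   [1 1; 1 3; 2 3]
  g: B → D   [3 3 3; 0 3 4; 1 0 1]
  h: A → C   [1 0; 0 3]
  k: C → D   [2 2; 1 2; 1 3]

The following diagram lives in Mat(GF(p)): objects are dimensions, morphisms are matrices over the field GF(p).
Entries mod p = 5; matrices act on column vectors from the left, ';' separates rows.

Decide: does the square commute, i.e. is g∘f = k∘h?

Answer: DOES NOT COMMUTE

Work:
1) trace f;g:
  e0=⟨1,0⟩ f→⟨1,1,2⟩ g→⟨2,1,3⟩
  e1=⟨0,1⟩ f→⟨1,3,3⟩ g→⟨1,1,4⟩
  result₁ = [2 1; 1 1; 3 4]
2) trace h;k:
  e0=⟨1,0⟩ h→⟨1,0⟩ k→⟨2,1,1⟩
  e1=⟨0,1⟩ h→⟨0,3⟩ k→⟨1,1,4⟩
  result₂ = [2 1; 1 1; 1 4]
Equal? distinct morphisms ✗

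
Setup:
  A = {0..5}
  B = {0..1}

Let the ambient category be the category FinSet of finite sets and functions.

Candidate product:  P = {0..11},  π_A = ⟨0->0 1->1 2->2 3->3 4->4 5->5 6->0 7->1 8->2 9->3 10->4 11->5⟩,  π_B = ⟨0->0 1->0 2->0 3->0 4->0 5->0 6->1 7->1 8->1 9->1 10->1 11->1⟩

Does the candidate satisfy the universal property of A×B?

Answer: VALID PRODUCT

Trace:
|A|·|B| = 6·2 = 12;  |P| = 12
Check the pairing map k ↦ (π_A(k), π_B(k)):
  0 -> (0,0)
  1 -> (1,0)
  2 -> (2,0)
  3 -> (3,0)
  4 -> (4,0)
  5 -> (5,0)
  6 -> (0,1)
  7 -> (1,1)
  8 -> (2,1)
  9 -> (3,1)
  10 -> (4,1)
  11 -> (5,1)
distinct pairs in image: 12 / 12 needed
  → bijection onto A×B; projections well-typed.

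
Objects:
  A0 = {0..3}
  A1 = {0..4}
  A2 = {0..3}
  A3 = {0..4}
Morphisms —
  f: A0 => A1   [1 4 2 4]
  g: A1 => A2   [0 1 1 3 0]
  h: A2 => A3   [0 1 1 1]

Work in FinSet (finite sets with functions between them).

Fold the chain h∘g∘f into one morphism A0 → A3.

Answer: [1 0 1 0]

Work:
  0 f=>1 g=>1 h=>1
  1 f=>4 g=>0 h=>0
  2 f=>2 g=>1 h=>1
  3 f=>4 g=>0 h=>0
composite: [1 0 1 0]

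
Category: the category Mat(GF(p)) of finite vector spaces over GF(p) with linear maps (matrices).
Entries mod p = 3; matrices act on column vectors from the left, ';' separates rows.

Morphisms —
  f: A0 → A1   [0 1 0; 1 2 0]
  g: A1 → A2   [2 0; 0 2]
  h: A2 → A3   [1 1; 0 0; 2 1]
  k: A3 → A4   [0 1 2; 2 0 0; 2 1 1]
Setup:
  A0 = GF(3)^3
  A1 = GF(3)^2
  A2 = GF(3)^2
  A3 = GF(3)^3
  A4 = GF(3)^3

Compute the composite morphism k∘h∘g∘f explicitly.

Answer: [1 1 0; 1 0 0; 0 2 0]

Work:
  e0=[1,0,0] f→[0,1] g→[0,2] h→[2,0,2] k→[1,1,0]
  e1=[0,1,0] f→[1,2] g→[2,1] h→[0,0,2] k→[1,0,2]
  e2=[0,0,1] f→[0,0] g→[0,0] h→[0,0,0] k→[0,0,0]
⟦path⟧: [1 1 0; 1 0 0; 0 2 0]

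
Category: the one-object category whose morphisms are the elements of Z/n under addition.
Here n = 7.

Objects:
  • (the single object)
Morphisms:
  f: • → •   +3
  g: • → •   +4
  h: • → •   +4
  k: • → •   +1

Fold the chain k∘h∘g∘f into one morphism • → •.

Answer: +5

Derivation:
  0 +3≡3 +4≡0 +4≡4 +1≡5  (mod 7)
⟦path⟧: +5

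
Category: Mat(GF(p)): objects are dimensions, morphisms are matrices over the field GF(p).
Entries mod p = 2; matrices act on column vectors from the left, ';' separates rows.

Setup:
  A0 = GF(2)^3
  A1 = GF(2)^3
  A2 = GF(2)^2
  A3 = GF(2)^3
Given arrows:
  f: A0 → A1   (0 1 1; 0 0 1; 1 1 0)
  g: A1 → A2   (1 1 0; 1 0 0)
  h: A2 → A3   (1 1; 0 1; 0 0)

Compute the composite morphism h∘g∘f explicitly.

  e0=⟨1,0,0⟩ f→⟨0,0,1⟩ g→⟨0,0⟩ h→⟨0,0,0⟩
  e1=⟨0,1,0⟩ f→⟨1,0,1⟩ g→⟨1,1⟩ h→⟨0,1,0⟩
  e2=⟨0,0,1⟩ f→⟨1,1,0⟩ g→⟨0,1⟩ h→⟨1,1,0⟩
composite: (0 0 1; 0 1 1; 0 0 0)

Answer: (0 0 1; 0 1 1; 0 0 0)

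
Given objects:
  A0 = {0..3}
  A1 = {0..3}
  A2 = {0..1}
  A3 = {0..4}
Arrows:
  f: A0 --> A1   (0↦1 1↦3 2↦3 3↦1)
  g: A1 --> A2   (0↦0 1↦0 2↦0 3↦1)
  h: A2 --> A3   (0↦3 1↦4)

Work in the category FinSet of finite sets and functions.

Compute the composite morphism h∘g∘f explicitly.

  0 f-->1 g-->0 h-->3
  1 f-->3 g-->1 h-->4
  2 f-->3 g-->1 h-->4
  3 f-->1 g-->0 h-->3
composite: (0↦3 1↦4 2↦4 3↦3)

Answer: (0↦3 1↦4 2↦4 3↦3)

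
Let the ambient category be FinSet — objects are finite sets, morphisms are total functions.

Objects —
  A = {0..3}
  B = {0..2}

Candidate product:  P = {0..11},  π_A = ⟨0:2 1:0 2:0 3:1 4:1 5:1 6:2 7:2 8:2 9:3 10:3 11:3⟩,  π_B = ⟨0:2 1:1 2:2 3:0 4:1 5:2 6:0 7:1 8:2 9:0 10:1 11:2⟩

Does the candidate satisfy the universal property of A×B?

|A|·|B| = 4·3 = 12;  |P| = 12
Check the pairing map k ↦ (π_A(k), π_B(k)):
  0 : (2,2)
  1 : (0,1)
  2 : (0,2)
  3 : (1,0)
  4 : (1,1)
  5 : (1,2)
  6 : (2,0)
  7 : (2,1)
  8 : (2,2)  ✗ repeats pair of k=0
  9 : (3,0)
  10 : (3,1)
  11 : (3,2)
distinct pairs in image: 11 / 12 needed
  → (2,2) hit at k=0 and k=8

Answer: NOT A VALID PRODUCT — duplicate pair at indices 8,0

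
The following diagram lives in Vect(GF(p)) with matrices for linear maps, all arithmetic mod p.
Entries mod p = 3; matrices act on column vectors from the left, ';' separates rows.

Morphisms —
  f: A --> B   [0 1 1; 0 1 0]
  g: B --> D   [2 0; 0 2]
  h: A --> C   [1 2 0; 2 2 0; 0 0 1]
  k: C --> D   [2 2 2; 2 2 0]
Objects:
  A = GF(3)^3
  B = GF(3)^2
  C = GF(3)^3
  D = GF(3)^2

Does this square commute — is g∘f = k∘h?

1) trace f;g:
  e0=[1,0,0] f-->[0,0] g-->[0,0]
  e1=[0,1,0] f-->[1,1] g-->[2,2]
  e2=[0,0,1] f-->[1,0] g-->[2,0]
  ⟦path⟧₁ = [0 2 2; 0 2 0]
2) trace h;k:
  e0=[1,0,0] h-->[1,2,0] k-->[0,0]
  e1=[0,1,0] h-->[2,2,0] k-->[2,2]
  e2=[0,0,1] h-->[0,0,1] k-->[2,0]
  ⟦path⟧₂ = [0 2 2; 0 2 0]
Equal? YES — commutes

Answer: COMMUTES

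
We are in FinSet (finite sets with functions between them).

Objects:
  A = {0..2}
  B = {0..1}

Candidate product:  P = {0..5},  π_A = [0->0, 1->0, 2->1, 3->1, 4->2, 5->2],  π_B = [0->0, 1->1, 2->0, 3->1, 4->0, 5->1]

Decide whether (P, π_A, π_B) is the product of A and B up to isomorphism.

Answer: VALID PRODUCT

Trace:
|A|·|B| = 3·2 = 6;  |P| = 6
Check the pairing map k ↦ (π_A(k), π_B(k)):
  0 -> (0,0)
  1 -> (0,1)
  2 -> (1,0)
  3 -> (1,1)
  4 -> (2,0)
  5 -> (2,1)
distinct pairs in image: 6 / 6 needed
  → bijection onto A×B; projections well-typed.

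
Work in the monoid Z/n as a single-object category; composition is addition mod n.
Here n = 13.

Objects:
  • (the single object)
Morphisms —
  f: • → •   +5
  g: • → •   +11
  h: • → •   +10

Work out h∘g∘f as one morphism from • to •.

  0 +5≡5 +11≡3 +10≡0  (mod 13)
⟦path⟧: +0

Answer: +0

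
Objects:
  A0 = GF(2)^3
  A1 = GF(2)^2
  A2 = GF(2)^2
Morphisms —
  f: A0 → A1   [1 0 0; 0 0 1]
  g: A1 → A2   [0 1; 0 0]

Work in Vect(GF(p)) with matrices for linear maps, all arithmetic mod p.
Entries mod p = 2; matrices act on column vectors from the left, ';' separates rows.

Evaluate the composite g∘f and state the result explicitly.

Answer: [0 0 1; 0 0 0]

Work:
  e0=⟨1,0,0⟩ f→⟨1,0⟩ g→⟨0,0⟩
  e1=⟨0,1,0⟩ f→⟨0,0⟩ g→⟨0,0⟩
  e2=⟨0,0,1⟩ f→⟨0,1⟩ g→⟨1,0⟩
result: [0 0 1; 0 0 0]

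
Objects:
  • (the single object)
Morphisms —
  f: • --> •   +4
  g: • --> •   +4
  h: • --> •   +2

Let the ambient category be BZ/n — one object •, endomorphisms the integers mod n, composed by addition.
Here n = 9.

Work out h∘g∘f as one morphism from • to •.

  0 +4≡4 +4≡8 +2≡1  (mod 9)
result: +1

Answer: +1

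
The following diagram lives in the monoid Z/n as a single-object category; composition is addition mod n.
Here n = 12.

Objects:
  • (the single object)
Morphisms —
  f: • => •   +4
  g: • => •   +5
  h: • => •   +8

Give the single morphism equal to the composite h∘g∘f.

  0 +4≡4 +5≡9 +8≡5  (mod 12)
composite: +5

Answer: +5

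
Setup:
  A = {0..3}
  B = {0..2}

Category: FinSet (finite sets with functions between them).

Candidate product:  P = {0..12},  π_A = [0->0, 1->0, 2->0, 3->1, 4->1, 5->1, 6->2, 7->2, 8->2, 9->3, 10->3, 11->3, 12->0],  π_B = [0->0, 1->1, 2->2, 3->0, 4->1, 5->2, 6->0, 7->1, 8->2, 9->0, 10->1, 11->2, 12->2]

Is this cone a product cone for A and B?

Answer: NOT A VALID PRODUCT — |P|=13 ≠ |A|·|B|=12

Trace:
|A|·|B| = 4·3 = 12;  |P| = 13
  → cardinalities differ; no bijection possible.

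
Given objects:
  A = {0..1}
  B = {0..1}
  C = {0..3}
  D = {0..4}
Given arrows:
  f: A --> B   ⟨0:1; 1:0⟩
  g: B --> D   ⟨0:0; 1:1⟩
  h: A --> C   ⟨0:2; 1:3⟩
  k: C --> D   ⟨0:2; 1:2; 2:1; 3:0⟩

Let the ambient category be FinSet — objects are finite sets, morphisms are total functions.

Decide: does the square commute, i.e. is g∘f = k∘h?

Answer: COMMUTES

Trace:
Path 1 = f;g:
  0 f-->1 g-->1
  1 f-->0 g-->0
  result₁ = ⟨0:1; 1:0⟩
Path 2 = h;k:
  0 h-->2 k-->1
  1 h-->3 k-->0
  result₂ = ⟨0:1; 1:0⟩
Equal? equal; square commutes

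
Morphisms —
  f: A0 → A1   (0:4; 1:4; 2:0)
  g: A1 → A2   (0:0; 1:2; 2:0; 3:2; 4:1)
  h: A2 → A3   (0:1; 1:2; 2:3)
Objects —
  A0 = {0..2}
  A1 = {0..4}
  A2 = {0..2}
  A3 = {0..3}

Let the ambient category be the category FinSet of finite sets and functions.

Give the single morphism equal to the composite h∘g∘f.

  0 f→4 g→1 h→2
  1 f→4 g→1 h→2
  2 f→0 g→0 h→1
composite: (0:2; 1:2; 2:1)

Answer: (0:2; 1:2; 2:1)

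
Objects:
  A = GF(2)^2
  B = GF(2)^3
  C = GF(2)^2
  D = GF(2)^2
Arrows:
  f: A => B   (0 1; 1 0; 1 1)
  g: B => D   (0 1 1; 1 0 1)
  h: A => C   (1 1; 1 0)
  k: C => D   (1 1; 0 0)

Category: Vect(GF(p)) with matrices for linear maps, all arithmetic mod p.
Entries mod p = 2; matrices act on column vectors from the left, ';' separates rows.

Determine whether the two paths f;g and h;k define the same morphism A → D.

1) trace f;g:
  e0=(1,0) f=>(0,1,1) g=>(0,1)
  e1=(0,1) f=>(1,0,1) g=>(1,0)
  composite₁ = (0 1; 1 0)
2) trace h;k:
  e0=(1,0) h=>(1,1) k=>(0,0)
  e1=(0,1) h=>(1,0) k=>(1,0)
  composite₂ = (0 1; 0 0)
Equal? distinct morphisms ✗

Answer: DOES NOT COMMUTE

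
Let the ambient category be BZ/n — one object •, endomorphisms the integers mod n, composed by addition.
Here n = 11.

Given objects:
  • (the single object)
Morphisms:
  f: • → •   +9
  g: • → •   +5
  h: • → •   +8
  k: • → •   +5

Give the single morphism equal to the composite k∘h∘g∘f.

Answer: +5

Work:
  0 +9≡9 +5≡3 +8≡0 +5≡5  (mod 11)
result: +5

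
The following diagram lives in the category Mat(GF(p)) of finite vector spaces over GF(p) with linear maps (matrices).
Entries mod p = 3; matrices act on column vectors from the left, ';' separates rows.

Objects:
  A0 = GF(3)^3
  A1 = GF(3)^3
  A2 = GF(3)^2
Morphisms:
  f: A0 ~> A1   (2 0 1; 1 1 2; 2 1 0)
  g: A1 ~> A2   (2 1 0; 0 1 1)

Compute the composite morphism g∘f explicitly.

Answer: (2 1 1; 0 2 2)

Work:
  e0=[1,0,0] f~>[2,1,2] g~>[2,0]
  e1=[0,1,0] f~>[0,1,1] g~>[1,2]
  e2=[0,0,1] f~>[1,2,0] g~>[1,2]
⟦path⟧: (2 1 1; 0 2 2)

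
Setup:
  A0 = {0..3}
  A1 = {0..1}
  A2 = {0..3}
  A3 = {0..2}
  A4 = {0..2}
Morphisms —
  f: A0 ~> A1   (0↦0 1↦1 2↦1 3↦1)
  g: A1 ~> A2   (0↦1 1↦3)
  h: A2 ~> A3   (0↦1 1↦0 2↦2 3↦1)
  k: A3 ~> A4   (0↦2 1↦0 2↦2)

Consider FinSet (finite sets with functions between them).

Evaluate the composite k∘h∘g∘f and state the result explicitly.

  0 f~>0 g~>1 h~>0 k~>2
  1 f~>1 g~>3 h~>1 k~>0
  2 f~>1 g~>3 h~>1 k~>0
  3 f~>1 g~>3 h~>1 k~>0
⟦path⟧: (0↦2 1↦0 2↦0 3↦0)

Answer: (0↦2 1↦0 2↦0 3↦0)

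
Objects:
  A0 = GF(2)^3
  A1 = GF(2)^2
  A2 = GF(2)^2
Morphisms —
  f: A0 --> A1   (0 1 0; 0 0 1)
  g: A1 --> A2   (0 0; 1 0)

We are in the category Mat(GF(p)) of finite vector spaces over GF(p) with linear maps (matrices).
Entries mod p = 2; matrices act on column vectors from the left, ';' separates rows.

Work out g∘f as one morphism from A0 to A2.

Answer: (0 0 0; 0 1 0)

Trace:
  e0=⟨1,0,0⟩ f-->⟨0,0⟩ g-->⟨0,0⟩
  e1=⟨0,1,0⟩ f-->⟨1,0⟩ g-->⟨0,1⟩
  e2=⟨0,0,1⟩ f-->⟨0,1⟩ g-->⟨0,0⟩
⟦path⟧: (0 0 0; 0 1 0)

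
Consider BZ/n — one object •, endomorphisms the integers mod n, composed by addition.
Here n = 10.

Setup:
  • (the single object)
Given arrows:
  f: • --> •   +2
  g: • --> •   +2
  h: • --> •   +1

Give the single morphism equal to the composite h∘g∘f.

  0 +2≡2 +2≡4 +1≡5  (mod 10)
⟦path⟧: +5

Answer: +5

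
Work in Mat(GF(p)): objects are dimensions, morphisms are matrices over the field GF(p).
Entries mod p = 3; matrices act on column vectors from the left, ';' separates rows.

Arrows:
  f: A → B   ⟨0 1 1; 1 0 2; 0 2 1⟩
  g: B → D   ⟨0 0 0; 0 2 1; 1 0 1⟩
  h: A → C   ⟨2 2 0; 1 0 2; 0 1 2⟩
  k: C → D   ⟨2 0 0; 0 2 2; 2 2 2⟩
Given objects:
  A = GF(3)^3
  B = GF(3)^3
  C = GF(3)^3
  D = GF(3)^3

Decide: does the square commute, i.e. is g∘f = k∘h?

Path 1 = f;g:
  e0=[1,0,0] f→[0,1,0] g→[0,2,0]
  e1=[0,1,0] f→[1,0,2] g→[0,2,0]
  e2=[0,0,1] f→[1,2,1] g→[0,2,2]
  composite₁ = ⟨0 0 0; 2 2 2; 0 0 2⟩
Path 2 = h;k:
  e0=[1,0,0] h→[2,1,0] k→[1,2,0]
  e1=[0,1,0] h→[2,0,1] k→[1,2,0]
  e2=[0,0,1] h→[0,2,2] k→[0,2,2]
  composite₂ = ⟨1 1 0; 2 2 2; 0 0 2⟩
Equal? NO — does not commute

Answer: DOES NOT COMMUTE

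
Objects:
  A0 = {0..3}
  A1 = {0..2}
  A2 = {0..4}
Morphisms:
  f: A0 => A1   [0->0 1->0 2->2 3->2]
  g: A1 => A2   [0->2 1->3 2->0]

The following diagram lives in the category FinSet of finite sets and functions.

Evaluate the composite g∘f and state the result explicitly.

Answer: [0->2 1->2 2->0 3->0]

Work:
  0 f=>0 g=>2
  1 f=>0 g=>2
  2 f=>2 g=>0
  3 f=>2 g=>0
composite: [0->2 1->2 2->0 3->0]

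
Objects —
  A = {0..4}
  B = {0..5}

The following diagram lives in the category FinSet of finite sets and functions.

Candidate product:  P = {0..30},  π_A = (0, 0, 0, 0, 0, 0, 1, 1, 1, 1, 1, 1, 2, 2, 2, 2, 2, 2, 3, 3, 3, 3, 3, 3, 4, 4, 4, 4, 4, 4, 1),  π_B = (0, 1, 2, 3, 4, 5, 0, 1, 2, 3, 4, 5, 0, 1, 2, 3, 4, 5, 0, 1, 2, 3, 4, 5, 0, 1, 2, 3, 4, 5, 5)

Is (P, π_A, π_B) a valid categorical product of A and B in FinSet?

|A|·|B| = 5·6 = 30;  |P| = 31
  → cardinalities differ; no bijection possible.

Answer: NOT A VALID PRODUCT — |P|=31 ≠ |A|·|B|=30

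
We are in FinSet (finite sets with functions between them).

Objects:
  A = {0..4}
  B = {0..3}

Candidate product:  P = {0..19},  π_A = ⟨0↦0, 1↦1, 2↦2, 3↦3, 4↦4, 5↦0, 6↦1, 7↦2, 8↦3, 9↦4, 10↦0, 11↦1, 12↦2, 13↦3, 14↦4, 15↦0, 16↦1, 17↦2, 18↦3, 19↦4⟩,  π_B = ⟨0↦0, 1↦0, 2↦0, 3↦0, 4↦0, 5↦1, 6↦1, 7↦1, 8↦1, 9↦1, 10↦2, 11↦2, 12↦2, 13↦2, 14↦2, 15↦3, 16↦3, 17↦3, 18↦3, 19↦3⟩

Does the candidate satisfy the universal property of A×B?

Answer: VALID PRODUCT

Derivation:
|A|·|B| = 5·4 = 20;  |P| = 20
Check the pairing map k ↦ (π_A(k), π_B(k)):
  0 ↦ (0,0)
  1 ↦ (1,0)
  2 ↦ (2,0)
  3 ↦ (3,0)
  4 ↦ (4,0)
  5 ↦ (0,1)
  6 ↦ (1,1)
  7 ↦ (2,1)
  8 ↦ (3,1)
  9 ↦ (4,1)
  10 ↦ (0,2)
  11 ↦ (1,2)
  12 ↦ (2,2)
  13 ↦ (3,2)
  14 ↦ (4,2)
  15 ↦ (0,3)
  16 ↦ (1,3)
  17 ↦ (2,3)
  18 ↦ (3,3)
  19 ↦ (4,3)
distinct pairs in image: 20 / 20 needed
  → bijection onto A×B; projections well-typed.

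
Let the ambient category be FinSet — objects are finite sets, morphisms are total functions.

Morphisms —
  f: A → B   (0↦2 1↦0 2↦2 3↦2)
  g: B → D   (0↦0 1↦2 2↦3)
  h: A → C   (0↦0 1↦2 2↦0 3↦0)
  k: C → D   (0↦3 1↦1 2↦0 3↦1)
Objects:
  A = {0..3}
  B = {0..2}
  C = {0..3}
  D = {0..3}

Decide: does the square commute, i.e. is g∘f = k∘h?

1) trace f;g:
  0 f→2 g→3
  1 f→0 g→0
  2 f→2 g→3
  3 f→2 g→3
  result₁ = (0↦3 1↦0 2↦3 3↦3)
2) trace h;k:
  0 h→0 k→3
  1 h→2 k→0
  2 h→0 k→3
  3 h→0 k→3
  result₂ = (0↦3 1↦0 2↦3 3↦3)
Equal? YES — commutes

Answer: COMMUTES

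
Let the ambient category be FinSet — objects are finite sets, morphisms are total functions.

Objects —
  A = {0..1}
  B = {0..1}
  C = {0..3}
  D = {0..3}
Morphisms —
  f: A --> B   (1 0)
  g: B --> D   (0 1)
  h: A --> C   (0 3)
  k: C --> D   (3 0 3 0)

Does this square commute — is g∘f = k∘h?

Answer: DOES NOT COMMUTE

Derivation:
1) trace f;g:
  0 f-->1 g-->1
  1 f-->0 g-->0
  result₁ = (1 0)
2) trace h;k:
  0 h-->0 k-->3
  1 h-->3 k-->0
  result₂ = (3 0)
Equal? differ; not commutative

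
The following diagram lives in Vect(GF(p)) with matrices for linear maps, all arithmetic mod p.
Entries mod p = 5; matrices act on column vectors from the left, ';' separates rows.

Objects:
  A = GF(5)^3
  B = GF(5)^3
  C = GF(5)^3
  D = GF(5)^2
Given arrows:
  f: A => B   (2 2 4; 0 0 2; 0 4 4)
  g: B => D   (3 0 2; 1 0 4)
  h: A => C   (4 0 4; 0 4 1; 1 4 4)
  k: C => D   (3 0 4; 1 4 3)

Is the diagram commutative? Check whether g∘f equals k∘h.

1) trace f;g:
  e0=(1,0,0) f=>(2,0,0) g=>(1,2)
  e1=(0,1,0) f=>(2,0,4) g=>(4,3)
  e2=(0,0,1) f=>(4,2,4) g=>(0,0)
  ⟦path⟧₁ = (1 4 0; 2 3 0)
2) trace h;k:
  e0=(1,0,0) h=>(4,0,1) k=>(1,2)
  e1=(0,1,0) h=>(0,4,4) k=>(1,3)
  e2=(0,0,1) h=>(4,1,4) k=>(3,0)
  ⟦path⟧₂ = (1 1 3; 2 3 0)
Equal? NO — does not commute

Answer: DOES NOT COMMUTE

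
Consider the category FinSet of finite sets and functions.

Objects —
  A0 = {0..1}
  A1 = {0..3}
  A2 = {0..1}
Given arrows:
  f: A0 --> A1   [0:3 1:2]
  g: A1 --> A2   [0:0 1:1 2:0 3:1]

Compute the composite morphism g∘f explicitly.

Answer: [0:1 1:0]

Work:
  0 f-->3 g-->1
  1 f-->2 g-->0
⟦path⟧: [0:1 1:0]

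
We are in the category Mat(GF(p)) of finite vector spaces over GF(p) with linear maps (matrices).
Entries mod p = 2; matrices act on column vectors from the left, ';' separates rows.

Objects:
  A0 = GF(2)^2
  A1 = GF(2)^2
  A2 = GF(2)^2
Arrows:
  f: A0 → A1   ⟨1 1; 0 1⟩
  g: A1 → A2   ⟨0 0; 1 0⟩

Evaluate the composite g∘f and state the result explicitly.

Answer: ⟨0 0; 1 1⟩

Derivation:
  e0=(1,0) f→(1,0) g→(0,1)
  e1=(0,1) f→(1,1) g→(0,1)
result: ⟨0 0; 1 1⟩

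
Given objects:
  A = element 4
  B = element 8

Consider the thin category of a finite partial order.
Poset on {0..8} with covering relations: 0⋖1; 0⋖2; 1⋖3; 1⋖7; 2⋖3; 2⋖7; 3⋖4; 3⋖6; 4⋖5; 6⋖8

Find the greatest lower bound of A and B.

{x : x≤A ∧ x≤B} = {0,1,2,3}  (A=4, B=8)
  0 ≤ 3
  1 ≤ 3
  2 ≤ 3
  3 ≤ 3
glb = 3

Answer: A∧B = 3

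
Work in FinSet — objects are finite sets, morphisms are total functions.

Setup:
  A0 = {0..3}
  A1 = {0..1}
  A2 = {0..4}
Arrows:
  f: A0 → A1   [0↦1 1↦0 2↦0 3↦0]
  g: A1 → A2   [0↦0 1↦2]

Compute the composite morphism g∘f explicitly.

Answer: [0↦2 1↦0 2↦0 3↦0]

Trace:
  0 f→1 g→2
  1 f→0 g→0
  2 f→0 g→0
  3 f→0 g→0
result: [0↦2 1↦0 2↦0 3↦0]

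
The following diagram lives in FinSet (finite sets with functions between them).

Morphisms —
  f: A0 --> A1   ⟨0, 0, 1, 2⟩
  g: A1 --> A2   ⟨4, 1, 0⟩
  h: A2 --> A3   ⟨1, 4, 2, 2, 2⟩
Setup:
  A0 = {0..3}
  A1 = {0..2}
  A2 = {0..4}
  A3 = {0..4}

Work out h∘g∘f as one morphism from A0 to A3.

Answer: ⟨2, 2, 4, 1⟩

Work:
  0 f-->0 g-->4 h-->2
  1 f-->0 g-->4 h-->2
  2 f-->1 g-->1 h-->4
  3 f-->2 g-->0 h-->1
result: ⟨2, 2, 4, 1⟩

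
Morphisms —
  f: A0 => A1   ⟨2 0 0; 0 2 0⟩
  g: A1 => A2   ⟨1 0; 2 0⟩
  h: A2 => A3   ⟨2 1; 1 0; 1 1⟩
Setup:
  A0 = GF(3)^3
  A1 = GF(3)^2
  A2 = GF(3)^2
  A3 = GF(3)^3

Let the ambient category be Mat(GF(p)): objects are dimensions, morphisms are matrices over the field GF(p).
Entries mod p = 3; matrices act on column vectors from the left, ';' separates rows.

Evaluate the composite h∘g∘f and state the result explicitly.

Answer: ⟨2 0 0; 2 0 0; 0 0 0⟩

Trace:
  e0=⟨1,0,0⟩ f=>⟨2,0⟩ g=>⟨2,1⟩ h=>⟨2,2,0⟩
  e1=⟨0,1,0⟩ f=>⟨0,2⟩ g=>⟨0,0⟩ h=>⟨0,0,0⟩
  e2=⟨0,0,1⟩ f=>⟨0,0⟩ g=>⟨0,0⟩ h=>⟨0,0,0⟩
⟦path⟧: ⟨2 0 0; 2 0 0; 0 0 0⟩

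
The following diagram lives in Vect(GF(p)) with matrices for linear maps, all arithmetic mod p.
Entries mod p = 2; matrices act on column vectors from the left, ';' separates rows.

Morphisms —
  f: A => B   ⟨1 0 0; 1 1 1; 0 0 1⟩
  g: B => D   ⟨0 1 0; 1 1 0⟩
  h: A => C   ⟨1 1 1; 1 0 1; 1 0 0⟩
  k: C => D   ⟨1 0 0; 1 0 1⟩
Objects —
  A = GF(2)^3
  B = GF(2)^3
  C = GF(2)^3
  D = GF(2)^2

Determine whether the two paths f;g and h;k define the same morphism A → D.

Answer: COMMUTES

Derivation:
Along f;g (path 1):
  e0=[1,0,0] f=>[1,1,0] g=>[1,0]
  e1=[0,1,0] f=>[0,1,0] g=>[1,1]
  e2=[0,0,1] f=>[0,1,1] g=>[1,1]
  result₁ = ⟨1 1 1; 0 1 1⟩
Along h;k (path 2):
  e0=[1,0,0] h=>[1,1,1] k=>[1,0]
  e1=[0,1,0] h=>[1,0,0] k=>[1,1]
  e2=[0,0,1] h=>[1,1,0] k=>[1,1]
  result₂ = ⟨1 1 1; 0 1 1⟩
Equal? same morphism ✓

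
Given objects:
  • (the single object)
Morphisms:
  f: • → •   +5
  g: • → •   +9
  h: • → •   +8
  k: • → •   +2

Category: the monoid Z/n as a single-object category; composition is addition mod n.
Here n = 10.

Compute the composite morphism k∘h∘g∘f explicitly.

  0 +5≡5 +9≡4 +8≡2 +2≡4  (mod 10)
composite: +4

Answer: +4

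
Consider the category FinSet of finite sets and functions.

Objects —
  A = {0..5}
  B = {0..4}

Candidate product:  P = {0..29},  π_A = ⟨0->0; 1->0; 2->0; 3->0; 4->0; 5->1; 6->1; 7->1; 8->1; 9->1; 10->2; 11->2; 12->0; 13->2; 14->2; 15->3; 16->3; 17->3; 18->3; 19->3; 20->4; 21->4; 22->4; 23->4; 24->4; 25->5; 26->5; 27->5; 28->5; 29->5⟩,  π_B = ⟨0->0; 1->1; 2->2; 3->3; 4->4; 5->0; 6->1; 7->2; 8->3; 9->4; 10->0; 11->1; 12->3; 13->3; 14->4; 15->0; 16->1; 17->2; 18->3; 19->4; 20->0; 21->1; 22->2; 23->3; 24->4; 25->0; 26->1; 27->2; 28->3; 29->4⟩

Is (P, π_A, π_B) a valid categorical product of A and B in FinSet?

Answer: NOT A VALID PRODUCT — duplicate pair at indices 3,12

Derivation:
|A|·|B| = 6·5 = 30;  |P| = 30
Check the pairing map k ↦ (π_A(k), π_B(k)):
  0 -> (0,0)
  1 -> (0,1)
  2 -> (0,2)
  3 -> (0,3)
  4 -> (0,4)
  5 -> (1,0)
  6 -> (1,1)
  7 -> (1,2)
  8 -> (1,3)
  9 -> (1,4)
  10 -> (2,0)
  11 -> (2,1)
  12 -> (0,3)  ✗ repeats pair of k=3
  13 -> (2,3)
  14 -> (2,4)
  15 -> (3,0)
  16 -> (3,1)
  17 -> (3,2)
  18 -> (3,3)
  19 -> (3,4)
  20 -> (4,0)
  21 -> (4,1)
  22 -> (4,2)
  23 -> (4,3)
  24 -> (4,4)
  25 -> (5,0)
  26 -> (5,1)
  27 -> (5,2)
  28 -> (5,3)
  29 -> (5,4)
distinct pairs in image: 29 / 30 needed
  → (0,3) hit at k=3 and k=12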